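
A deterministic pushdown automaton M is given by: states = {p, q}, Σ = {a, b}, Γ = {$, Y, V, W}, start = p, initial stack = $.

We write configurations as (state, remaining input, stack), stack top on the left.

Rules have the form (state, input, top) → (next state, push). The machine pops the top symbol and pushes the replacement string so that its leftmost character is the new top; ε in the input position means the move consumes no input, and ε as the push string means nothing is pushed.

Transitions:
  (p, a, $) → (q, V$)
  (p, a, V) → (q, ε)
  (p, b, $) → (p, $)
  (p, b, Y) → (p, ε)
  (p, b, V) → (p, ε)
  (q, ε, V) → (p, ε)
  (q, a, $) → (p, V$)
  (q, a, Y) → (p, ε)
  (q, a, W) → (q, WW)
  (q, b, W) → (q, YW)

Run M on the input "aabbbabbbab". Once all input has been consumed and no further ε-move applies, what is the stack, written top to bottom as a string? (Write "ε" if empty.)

(p, aabbbabbbab, $)
  read a, top $: go to q, push V$ → (q, abbbabbbab, V$)
  ε-move, top V: go to p, push ε → (p, abbbabbbab, $)
  read a, top $: go to q, push V$ → (q, bbbabbbab, V$)
  ε-move, top V: go to p, push ε → (p, bbbabbbab, $)
  read b, top $: go to p, push $ → (p, bbabbbab, $)
  read b, top $: go to p, push $ → (p, babbbab, $)
  read b, top $: go to p, push $ → (p, abbbab, $)
  read a, top $: go to q, push V$ → (q, bbbab, V$)
  ε-move, top V: go to p, push ε → (p, bbbab, $)
  read b, top $: go to p, push $ → (p, bbab, $)
  read b, top $: go to p, push $ → (p, bab, $)
  read b, top $: go to p, push $ → (p, ab, $)
  read a, top $: go to q, push V$ → (q, b, V$)
  ε-move, top V: go to p, push ε → (p, b, $)
  read b, top $: go to p, push $ → (p, ε, $)
All input consumed in state p with stack $.

$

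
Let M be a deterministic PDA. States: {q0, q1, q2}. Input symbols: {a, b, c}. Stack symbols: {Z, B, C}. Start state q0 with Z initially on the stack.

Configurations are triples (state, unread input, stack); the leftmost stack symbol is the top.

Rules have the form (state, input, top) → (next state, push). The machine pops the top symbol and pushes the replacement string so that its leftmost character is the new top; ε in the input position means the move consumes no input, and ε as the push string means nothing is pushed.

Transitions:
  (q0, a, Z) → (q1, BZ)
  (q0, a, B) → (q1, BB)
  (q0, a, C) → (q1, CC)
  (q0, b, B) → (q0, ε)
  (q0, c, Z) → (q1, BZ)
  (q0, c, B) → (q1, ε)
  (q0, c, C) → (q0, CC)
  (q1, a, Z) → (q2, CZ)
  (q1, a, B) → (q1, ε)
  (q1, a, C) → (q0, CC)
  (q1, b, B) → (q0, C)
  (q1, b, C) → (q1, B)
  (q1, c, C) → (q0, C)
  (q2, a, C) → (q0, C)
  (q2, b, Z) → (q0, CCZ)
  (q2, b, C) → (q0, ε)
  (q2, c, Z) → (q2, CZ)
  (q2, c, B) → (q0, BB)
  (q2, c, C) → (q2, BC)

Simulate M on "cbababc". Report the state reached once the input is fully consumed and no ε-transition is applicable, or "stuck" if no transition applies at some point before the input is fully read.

stuck

(q0, cbababc, Z) ⊢ (q1, bababc, BZ) ⊢ (q0, ababc, CZ) ⊢ (q1, babc, CCZ) ⊢ (q1, abc, BCZ) ⊢ (q1, bc, CZ) ⊢ (q1, c, BZ)
No transition for (q1, c, top B); M blocks with input c remaining.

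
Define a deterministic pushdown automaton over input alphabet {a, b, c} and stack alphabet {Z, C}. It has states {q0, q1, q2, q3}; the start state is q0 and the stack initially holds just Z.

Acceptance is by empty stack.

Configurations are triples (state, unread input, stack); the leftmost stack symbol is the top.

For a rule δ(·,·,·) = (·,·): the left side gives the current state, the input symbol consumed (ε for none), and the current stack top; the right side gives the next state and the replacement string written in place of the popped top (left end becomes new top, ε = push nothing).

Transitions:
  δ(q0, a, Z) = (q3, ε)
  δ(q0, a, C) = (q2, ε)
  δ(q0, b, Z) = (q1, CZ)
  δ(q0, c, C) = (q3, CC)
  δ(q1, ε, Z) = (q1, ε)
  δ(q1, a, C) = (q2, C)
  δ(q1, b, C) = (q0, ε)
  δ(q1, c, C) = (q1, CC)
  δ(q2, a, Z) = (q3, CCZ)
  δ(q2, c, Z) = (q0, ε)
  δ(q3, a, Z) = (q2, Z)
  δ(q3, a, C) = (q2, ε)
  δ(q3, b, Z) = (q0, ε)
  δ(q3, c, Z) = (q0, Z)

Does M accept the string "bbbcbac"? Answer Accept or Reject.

Accept

(q0, bbbcbac, Z) ⊢ (q1, bbcbac, CZ) ⊢ (q0, bcbac, Z) ⊢ (q1, cbac, CZ) ⊢ (q1, bac, CCZ) ⊢ (q0, ac, CZ) ⊢ (q2, c, Z) ⊢ (q0, ε, ε)
All input consumed and the stack is empty.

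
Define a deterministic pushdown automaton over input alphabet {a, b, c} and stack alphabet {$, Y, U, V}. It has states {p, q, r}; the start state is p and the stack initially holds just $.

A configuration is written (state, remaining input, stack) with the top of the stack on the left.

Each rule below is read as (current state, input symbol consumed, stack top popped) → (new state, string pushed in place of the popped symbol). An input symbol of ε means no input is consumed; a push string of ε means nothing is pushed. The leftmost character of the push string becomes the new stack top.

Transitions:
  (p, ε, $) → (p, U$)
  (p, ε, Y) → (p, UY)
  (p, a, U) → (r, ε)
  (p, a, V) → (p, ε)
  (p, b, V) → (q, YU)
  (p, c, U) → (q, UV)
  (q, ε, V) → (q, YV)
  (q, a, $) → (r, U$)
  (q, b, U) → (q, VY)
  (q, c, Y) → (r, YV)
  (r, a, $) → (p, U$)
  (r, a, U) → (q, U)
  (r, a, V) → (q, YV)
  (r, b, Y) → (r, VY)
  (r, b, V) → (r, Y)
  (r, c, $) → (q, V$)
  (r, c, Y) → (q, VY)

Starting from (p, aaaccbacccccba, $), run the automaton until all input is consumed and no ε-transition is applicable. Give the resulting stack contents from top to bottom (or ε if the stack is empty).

(p, aaaccbacccccba, $) ⊢ (p, aaaccbacccccba, U$) ⊢ (r, aaccbacccccba, $) ⊢ (p, accbacccccba, U$) ⊢ (r, ccbacccccba, $) ⊢ (q, cbacccccba, V$) ⊢ (q, cbacccccba, YV$) ⊢ (r, bacccccba, YVV$) ⊢ (r, acccccba, VYVV$) ⊢ (q, cccccba, YVYVV$) ⊢ (r, ccccba, YVVYVV$) ⊢ (q, cccba, VYVVYVV$) ⊢ (q, cccba, YVYVVYVV$) ⊢ (r, ccba, YVVYVVYVV$) ⊢ (q, cba, VYVVYVVYVV$) ⊢ (q, cba, YVYVVYVVYVV$) ⊢ (r, ba, YVVYVVYVVYVV$) ⊢ (r, a, VYVVYVVYVVYVV$) ⊢ (q, ε, YVYVVYVVYVVYVV$)
All input consumed in state q with stack YVYVVYVVYVVYVV$.

YVYVVYVVYVVYVV$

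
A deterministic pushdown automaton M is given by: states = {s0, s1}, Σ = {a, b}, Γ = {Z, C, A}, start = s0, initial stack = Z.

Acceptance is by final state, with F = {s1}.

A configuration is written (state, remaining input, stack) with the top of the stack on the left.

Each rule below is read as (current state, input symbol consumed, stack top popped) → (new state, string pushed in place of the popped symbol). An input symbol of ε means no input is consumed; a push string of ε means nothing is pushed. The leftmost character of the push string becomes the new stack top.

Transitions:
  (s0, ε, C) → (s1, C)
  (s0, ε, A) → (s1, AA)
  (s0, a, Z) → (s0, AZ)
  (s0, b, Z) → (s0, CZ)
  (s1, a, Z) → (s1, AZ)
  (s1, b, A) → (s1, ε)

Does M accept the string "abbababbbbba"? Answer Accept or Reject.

Reject

(s0, abbababbbbba, Z) ⊢ (s0, bbababbbbba, AZ) ⊢ (s1, bbababbbbba, AAZ) ⊢ (s1, bababbbbba, AZ) ⊢ (s1, ababbbbba, Z) ⊢ (s1, babbbbba, AZ) ⊢ (s1, abbbbba, Z) ⊢ (s1, bbbbba, AZ) ⊢ (s1, bbbba, Z)
No transition applies at (s1, bbbba, Z); input not fully consumed.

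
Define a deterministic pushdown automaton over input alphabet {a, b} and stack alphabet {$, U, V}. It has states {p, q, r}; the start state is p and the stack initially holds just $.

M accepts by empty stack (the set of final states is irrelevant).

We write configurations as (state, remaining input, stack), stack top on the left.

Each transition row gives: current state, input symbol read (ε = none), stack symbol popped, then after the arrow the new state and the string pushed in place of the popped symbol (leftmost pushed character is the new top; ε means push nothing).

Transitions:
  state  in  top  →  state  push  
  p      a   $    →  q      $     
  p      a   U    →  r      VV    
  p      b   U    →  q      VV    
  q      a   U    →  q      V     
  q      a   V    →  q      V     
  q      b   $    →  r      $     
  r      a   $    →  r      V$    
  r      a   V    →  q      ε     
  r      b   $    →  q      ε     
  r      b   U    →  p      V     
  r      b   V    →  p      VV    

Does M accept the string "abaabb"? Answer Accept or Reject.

(p, abaabb, $)
  read a, top $: go to q, push $ → (q, baabb, $)
  read b, top $: go to r, push $ → (r, aabb, $)
  read a, top $: go to r, push V$ → (r, abb, V$)
  read a, top V: go to q, push ε → (q, bb, $)
  read b, top $: go to r, push $ → (r, b, $)
  read b, top $: go to q, push ε → (q, ε, ε)
All input consumed and the stack is empty.

Accept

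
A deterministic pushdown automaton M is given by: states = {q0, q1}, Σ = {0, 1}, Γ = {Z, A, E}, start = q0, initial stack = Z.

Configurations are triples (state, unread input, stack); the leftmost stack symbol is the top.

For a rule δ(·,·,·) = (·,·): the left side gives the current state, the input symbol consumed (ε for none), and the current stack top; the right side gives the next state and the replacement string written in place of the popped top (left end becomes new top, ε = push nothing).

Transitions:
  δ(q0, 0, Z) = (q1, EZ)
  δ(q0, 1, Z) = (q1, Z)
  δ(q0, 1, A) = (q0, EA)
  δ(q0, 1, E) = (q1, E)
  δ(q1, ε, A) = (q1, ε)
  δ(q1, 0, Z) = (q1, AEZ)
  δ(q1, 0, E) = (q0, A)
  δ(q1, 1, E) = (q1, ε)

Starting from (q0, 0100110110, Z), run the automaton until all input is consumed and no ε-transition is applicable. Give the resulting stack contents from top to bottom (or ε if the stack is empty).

(q0, 0100110110, Z) ⊢ (q1, 100110110, EZ) ⊢ (q1, 00110110, Z) ⊢ (q1, 0110110, AEZ) ⊢ (q1, 0110110, EZ) ⊢ (q0, 110110, AZ) ⊢ (q0, 10110, EAZ) ⊢ (q1, 0110, EAZ) ⊢ (q0, 110, AAZ) ⊢ (q0, 10, EAAZ) ⊢ (q1, 0, EAAZ) ⊢ (q0, ε, AAAZ)
All input consumed in state q0 with stack AAAZ.

AAAZ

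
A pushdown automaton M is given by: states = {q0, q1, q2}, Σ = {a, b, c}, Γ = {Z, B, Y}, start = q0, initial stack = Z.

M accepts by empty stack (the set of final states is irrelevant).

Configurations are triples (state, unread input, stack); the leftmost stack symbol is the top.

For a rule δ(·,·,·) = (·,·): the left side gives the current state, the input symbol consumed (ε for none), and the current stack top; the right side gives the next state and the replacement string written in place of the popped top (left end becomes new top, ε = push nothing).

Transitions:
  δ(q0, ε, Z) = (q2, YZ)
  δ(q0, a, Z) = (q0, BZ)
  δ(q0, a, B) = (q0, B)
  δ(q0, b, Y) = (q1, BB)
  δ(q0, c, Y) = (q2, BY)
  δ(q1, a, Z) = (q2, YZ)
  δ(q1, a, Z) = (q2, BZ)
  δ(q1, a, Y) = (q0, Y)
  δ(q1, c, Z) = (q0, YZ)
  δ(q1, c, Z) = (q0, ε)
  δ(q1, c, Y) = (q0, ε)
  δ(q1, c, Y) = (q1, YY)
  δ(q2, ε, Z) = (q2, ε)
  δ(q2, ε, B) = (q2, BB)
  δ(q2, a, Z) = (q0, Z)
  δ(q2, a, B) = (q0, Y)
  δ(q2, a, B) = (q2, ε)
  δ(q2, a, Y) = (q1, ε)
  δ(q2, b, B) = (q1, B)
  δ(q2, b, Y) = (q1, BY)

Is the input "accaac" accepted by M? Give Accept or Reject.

One accepting computation: (q0, accaac, Z) ⊢ (q2, accaac, YZ) ⊢ (q1, ccaac, Z) ⊢ (q0, caac, YZ) ⊢ (q2, aac, BYZ) ⊢ (q2, ac, YZ) ⊢ (q1, c, Z) ⊢ (q0, ε, ε)
All input consumed and the stack is empty.

Accept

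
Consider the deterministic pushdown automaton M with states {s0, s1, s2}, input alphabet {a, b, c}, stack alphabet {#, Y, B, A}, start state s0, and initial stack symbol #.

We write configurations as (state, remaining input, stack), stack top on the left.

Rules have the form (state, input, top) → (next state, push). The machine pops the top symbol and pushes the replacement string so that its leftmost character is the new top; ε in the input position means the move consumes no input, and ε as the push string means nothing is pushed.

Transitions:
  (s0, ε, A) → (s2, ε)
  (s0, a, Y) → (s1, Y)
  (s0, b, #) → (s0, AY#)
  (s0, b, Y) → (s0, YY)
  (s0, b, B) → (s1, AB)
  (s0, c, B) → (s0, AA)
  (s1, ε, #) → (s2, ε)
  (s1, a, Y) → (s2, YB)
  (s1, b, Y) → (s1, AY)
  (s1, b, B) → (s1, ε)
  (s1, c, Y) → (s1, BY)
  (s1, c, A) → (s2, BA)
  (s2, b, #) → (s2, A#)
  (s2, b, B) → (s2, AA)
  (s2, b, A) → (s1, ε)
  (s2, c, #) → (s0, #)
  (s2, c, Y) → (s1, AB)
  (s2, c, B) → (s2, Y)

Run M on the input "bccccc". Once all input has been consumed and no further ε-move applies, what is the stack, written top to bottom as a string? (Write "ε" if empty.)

(s0, bccccc, #)
  read b, top #: go to s0, push AY# → (s0, ccccc, AY#)
  ε-move, top A: go to s2, push ε → (s2, ccccc, Y#)
  read c, top Y: go to s1, push AB → (s1, cccc, AB#)
  read c, top A: go to s2, push BA → (s2, ccc, BAB#)
  read c, top B: go to s2, push Y → (s2, cc, YAB#)
  read c, top Y: go to s1, push AB → (s1, c, ABAB#)
  read c, top A: go to s2, push BA → (s2, ε, BABAB#)
All input consumed in state s2 with stack BABAB#.

BABAB#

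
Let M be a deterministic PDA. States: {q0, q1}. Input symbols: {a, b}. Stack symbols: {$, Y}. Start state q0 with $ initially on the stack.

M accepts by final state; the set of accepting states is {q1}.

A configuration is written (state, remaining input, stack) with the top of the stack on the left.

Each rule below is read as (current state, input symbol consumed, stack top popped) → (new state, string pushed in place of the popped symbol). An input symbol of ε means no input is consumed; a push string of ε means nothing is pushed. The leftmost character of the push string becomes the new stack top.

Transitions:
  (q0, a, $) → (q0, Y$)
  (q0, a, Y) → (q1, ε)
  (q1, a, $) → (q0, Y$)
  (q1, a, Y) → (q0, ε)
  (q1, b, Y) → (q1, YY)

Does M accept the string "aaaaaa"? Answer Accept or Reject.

Accept

(q0, aaaaaa, $)
  read a, top $: go to q0, push Y$ → (q0, aaaaa, Y$)
  read a, top Y: go to q1, push ε → (q1, aaaa, $)
  read a, top $: go to q0, push Y$ → (q0, aaa, Y$)
  read a, top Y: go to q1, push ε → (q1, aa, $)
  read a, top $: go to q0, push Y$ → (q0, a, Y$)
  read a, top Y: go to q1, push ε → (q1, ε, $)
All input consumed; state q1 ∈ F.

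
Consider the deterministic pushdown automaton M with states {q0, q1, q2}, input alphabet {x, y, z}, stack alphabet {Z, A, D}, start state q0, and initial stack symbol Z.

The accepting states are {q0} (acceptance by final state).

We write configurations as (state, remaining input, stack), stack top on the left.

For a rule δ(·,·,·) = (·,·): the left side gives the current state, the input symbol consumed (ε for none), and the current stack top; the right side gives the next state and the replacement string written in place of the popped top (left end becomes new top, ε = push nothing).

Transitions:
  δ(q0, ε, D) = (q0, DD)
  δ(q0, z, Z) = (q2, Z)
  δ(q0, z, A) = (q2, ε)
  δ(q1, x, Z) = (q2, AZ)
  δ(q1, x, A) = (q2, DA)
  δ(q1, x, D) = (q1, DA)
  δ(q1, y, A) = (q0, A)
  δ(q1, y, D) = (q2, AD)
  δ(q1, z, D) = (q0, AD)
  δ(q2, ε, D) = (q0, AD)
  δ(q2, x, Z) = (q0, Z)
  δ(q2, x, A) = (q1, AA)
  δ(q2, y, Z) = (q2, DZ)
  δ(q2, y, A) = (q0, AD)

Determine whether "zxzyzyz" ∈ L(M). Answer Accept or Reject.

Reject

(q0, zxzyzyz, Z) ⊢ (q2, xzyzyz, Z) ⊢ (q0, zyzyz, Z) ⊢ (q2, yzyz, Z) ⊢ (q2, zyz, DZ) ⊢ (q0, zyz, ADZ) ⊢ (q2, yz, DZ) ⊢ (q0, yz, ADZ)
No transition applies at (q0, yz, ADZ); input not fully consumed.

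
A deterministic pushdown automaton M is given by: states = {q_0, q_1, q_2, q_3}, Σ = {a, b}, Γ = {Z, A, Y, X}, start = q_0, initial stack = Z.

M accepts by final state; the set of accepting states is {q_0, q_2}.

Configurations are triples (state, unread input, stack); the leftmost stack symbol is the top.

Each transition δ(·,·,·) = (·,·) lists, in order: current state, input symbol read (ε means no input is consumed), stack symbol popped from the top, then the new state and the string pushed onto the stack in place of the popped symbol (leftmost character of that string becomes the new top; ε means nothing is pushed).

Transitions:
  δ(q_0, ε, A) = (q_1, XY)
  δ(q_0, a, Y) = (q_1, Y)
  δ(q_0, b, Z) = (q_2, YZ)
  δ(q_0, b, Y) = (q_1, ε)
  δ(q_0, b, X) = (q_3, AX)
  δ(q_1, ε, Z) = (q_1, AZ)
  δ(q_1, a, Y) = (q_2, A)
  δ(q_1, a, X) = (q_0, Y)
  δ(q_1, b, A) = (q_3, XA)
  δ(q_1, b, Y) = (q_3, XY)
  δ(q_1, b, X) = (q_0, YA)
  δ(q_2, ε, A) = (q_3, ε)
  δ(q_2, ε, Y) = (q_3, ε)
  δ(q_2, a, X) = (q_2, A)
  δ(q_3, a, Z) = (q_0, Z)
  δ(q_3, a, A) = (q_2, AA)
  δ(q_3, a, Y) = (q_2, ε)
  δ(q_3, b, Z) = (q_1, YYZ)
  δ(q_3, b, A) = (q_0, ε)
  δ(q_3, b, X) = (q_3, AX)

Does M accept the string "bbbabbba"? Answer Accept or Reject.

Reject

(q_0, bbbabbba, Z) ⊢ (q_2, bbabbba, YZ) ⊢ (q_3, bbabbba, Z) ⊢ (q_1, babbba, YYZ) ⊢ (q_3, abbba, XYYZ)
No transition applies at (q_3, abbba, XYYZ); input not fully consumed.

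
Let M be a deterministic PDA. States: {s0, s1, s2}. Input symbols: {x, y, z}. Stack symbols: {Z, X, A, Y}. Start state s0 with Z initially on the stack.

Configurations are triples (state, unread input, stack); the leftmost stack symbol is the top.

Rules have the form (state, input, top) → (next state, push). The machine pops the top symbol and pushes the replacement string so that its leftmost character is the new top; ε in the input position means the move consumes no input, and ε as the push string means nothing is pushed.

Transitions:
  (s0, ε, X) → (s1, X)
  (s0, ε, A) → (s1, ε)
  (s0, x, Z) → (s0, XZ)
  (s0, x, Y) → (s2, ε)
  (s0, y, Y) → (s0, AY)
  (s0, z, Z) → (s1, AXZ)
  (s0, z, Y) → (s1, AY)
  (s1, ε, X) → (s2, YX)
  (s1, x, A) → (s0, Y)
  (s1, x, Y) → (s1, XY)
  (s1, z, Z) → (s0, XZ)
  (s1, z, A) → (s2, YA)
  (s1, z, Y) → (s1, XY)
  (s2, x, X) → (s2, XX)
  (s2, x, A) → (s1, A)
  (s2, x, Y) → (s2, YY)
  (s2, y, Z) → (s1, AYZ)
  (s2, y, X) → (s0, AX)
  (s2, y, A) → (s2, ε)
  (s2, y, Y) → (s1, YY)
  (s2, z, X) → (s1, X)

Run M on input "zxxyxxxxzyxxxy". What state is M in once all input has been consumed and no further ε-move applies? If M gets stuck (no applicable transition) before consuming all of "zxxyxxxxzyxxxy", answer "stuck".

(s0, zxxyxxxxzyxxxy, Z)
  read z, top Z: go to s1, push AXZ → (s1, xxyxxxxzyxxxy, AXZ)
  read x, top A: go to s0, push Y → (s0, xyxxxxzyxxxy, YXZ)
  read x, top Y: go to s2, push ε → (s2, yxxxxzyxxxy, XZ)
  read y, top X: go to s0, push AX → (s0, xxxxzyxxxy, AXZ)
  ε-move, top A: go to s1, push ε → (s1, xxxxzyxxxy, XZ)
  ε-move, top X: go to s2, push YX → (s2, xxxxzyxxxy, YXZ)
  read x, top Y: go to s2, push YY → (s2, xxxzyxxxy, YYXZ)
  read x, top Y: go to s2, push YY → (s2, xxzyxxxy, YYYXZ)
  read x, top Y: go to s2, push YY → (s2, xzyxxxy, YYYYXZ)
  read x, top Y: go to s2, push YY → (s2, zyxxxy, YYYYYXZ)
No transition for (s2, z, top Y); M blocks with input zyxxxy remaining.

stuck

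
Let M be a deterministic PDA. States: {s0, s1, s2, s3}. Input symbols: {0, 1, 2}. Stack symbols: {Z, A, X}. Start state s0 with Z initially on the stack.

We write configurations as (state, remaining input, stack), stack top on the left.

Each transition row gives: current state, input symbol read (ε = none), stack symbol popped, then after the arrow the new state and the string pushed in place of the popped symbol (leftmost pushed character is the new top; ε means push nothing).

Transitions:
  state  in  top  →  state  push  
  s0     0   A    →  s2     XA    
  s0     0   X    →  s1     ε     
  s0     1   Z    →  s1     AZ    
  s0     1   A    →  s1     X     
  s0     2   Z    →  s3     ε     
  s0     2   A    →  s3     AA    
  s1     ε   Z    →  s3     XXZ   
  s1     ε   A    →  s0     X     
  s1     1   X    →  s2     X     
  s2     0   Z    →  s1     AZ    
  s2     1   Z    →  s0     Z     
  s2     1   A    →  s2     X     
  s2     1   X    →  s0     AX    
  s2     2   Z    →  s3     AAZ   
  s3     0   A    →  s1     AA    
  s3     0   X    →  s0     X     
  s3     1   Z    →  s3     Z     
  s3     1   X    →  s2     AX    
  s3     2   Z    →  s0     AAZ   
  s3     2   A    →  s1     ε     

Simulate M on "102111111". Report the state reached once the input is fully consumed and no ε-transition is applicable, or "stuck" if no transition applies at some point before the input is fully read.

(s0, 102111111, Z)
  read 1, top Z: go to s1, push AZ → (s1, 02111111, AZ)
  ε-move, top A: go to s0, push X → (s0, 02111111, XZ)
  read 0, top X: go to s1, push ε → (s1, 2111111, Z)
  ε-move, top Z: go to s3, push XXZ → (s3, 2111111, XXZ)
No transition for (s3, 2, top X); M blocks with input 2111111 remaining.

stuck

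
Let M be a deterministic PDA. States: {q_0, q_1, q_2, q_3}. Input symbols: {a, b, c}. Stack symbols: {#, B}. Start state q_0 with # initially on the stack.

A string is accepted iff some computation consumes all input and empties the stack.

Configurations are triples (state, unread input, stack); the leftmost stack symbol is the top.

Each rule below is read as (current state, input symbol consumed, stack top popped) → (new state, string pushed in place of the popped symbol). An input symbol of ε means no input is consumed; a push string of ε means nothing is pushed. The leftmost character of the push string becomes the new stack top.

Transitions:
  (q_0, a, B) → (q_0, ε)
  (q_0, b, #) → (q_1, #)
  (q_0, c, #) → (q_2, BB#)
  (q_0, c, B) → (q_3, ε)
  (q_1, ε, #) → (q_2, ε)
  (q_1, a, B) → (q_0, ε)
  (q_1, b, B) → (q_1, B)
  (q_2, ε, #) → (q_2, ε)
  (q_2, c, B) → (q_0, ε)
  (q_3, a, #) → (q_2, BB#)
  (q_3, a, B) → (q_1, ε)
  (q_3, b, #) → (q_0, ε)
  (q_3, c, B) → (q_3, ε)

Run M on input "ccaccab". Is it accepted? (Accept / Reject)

(q_0, ccaccab, #)
  read c, top #: go to q_2, push BB# → (q_2, caccab, BB#)
  read c, top B: go to q_0, push ε → (q_0, accab, B#)
  read a, top B: go to q_0, push ε → (q_0, ccab, #)
  read c, top #: go to q_2, push BB# → (q_2, cab, BB#)
  read c, top B: go to q_0, push ε → (q_0, ab, B#)
  read a, top B: go to q_0, push ε → (q_0, b, #)
  read b, top #: go to q_1, push # → (q_1, ε, #)
  ε-move, top #: go to q_2, push ε → (q_2, ε, ε)
All input consumed and the stack is empty.

Accept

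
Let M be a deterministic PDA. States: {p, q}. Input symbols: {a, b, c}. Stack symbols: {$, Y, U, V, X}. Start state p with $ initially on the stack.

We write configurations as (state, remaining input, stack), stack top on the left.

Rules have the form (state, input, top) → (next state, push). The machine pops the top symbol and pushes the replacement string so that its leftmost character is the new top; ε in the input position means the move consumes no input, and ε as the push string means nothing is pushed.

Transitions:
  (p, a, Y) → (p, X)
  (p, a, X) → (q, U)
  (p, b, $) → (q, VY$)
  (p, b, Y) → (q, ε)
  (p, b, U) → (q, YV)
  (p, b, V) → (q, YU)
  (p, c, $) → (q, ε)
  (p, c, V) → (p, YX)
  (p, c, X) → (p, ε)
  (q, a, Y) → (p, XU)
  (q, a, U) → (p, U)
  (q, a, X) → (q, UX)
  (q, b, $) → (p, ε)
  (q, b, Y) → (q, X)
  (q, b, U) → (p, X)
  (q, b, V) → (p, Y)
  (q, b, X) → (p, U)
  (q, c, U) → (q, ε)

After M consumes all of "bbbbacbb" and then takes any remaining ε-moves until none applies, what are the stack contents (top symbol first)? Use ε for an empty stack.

YV$

(p, bbbbacbb, $)
  read b, top $: go to q, push VY$ → (q, bbbacbb, VY$)
  read b, top V: go to p, push Y → (p, bbacbb, YY$)
  read b, top Y: go to q, push ε → (q, bacbb, Y$)
  read b, top Y: go to q, push X → (q, acbb, X$)
  read a, top X: go to q, push UX → (q, cbb, UX$)
  read c, top U: go to q, push ε → (q, bb, X$)
  read b, top X: go to p, push U → (p, b, U$)
  read b, top U: go to q, push YV → (q, ε, YV$)
All input consumed in state q with stack YV$.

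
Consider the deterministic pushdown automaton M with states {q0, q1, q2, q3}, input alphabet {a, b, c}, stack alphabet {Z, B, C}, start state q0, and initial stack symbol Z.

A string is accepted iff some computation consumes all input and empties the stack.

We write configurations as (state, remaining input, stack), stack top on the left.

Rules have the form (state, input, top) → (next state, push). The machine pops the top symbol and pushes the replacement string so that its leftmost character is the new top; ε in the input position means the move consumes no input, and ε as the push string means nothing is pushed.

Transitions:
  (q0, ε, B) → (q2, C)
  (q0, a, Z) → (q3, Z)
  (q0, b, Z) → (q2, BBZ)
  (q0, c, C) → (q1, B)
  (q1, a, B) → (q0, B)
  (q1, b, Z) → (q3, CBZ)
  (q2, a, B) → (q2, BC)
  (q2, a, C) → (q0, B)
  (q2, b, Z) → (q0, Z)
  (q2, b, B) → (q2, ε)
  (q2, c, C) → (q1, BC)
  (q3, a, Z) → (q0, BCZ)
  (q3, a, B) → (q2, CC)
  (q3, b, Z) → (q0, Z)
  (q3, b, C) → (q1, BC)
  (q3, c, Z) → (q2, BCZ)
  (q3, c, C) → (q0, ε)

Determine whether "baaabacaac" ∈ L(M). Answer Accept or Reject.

(q0, baaabacaac, Z)
  read b, top Z: go to q2, push BBZ → (q2, aaabacaac, BBZ)
  read a, top B: go to q2, push BC → (q2, aabacaac, BCBZ)
  read a, top B: go to q2, push BC → (q2, abacaac, BCCBZ)
  read a, top B: go to q2, push BC → (q2, bacaac, BCCCBZ)
  read b, top B: go to q2, push ε → (q2, acaac, CCCBZ)
  read a, top C: go to q0, push B → (q0, caac, BCCBZ)
  ε-move, top B: go to q2, push C → (q2, caac, CCCBZ)
  read c, top C: go to q1, push BC → (q1, aac, BCCCBZ)
  read a, top B: go to q0, push B → (q0, ac, BCCCBZ)
  ε-move, top B: go to q2, push C → (q2, ac, CCCCBZ)
  read a, top C: go to q0, push B → (q0, c, BCCCBZ)
  ε-move, top B: go to q2, push C → (q2, c, CCCCBZ)
  read c, top C: go to q1, push BC → (q1, ε, BCCCCBZ)
All input consumed; stack is BCCCCBZ, not empty, and no further ε-move applies.

Reject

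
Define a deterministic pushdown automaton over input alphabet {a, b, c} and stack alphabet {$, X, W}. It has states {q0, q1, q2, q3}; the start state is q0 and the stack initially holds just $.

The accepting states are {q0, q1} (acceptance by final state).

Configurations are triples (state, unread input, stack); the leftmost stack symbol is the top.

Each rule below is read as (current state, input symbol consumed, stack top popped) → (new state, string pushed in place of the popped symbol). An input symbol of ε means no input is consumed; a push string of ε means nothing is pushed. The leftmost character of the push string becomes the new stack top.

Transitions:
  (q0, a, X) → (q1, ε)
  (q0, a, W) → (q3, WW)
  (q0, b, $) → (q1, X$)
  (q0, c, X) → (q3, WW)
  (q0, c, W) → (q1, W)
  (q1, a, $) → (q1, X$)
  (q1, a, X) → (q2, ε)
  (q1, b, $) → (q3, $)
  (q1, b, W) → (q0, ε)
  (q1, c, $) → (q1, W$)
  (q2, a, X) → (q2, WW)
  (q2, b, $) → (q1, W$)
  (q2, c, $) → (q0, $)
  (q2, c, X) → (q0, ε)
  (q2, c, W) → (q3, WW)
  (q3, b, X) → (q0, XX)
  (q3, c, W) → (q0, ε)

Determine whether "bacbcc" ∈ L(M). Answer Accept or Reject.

Reject

(q0, bacbcc, $)
  read b, top $: go to q1, push X$ → (q1, acbcc, X$)
  read a, top X: go to q2, push ε → (q2, cbcc, $)
  read c, top $: go to q0, push $ → (q0, bcc, $)
  read b, top $: go to q1, push X$ → (q1, cc, X$)
No transition applies at (q1, cc, X$); input not fully consumed.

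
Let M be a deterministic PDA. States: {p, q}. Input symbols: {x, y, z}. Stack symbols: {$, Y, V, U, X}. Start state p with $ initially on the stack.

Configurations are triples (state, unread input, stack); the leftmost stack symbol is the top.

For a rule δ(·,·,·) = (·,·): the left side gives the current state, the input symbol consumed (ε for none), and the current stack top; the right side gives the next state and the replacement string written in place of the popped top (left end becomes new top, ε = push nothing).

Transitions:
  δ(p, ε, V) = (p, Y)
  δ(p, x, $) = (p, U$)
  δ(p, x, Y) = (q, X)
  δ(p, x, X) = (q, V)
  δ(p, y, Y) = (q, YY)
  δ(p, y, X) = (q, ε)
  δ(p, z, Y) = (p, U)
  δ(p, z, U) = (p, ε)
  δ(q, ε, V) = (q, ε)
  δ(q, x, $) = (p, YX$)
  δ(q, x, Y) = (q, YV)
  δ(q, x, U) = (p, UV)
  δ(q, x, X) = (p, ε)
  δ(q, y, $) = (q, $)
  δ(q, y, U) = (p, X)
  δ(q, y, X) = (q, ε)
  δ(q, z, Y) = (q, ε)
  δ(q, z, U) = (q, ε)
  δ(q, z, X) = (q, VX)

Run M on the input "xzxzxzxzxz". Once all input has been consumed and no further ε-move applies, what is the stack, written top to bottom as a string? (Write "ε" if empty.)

$

(p, xzxzxzxzxz, $) ⊢ (p, zxzxzxzxz, U$) ⊢ (p, xzxzxzxz, $) ⊢ (p, zxzxzxz, U$) ⊢ (p, xzxzxz, $) ⊢ (p, zxzxz, U$) ⊢ (p, xzxz, $) ⊢ (p, zxz, U$) ⊢ (p, xz, $) ⊢ (p, z, U$) ⊢ (p, ε, $)
All input consumed in state p with stack $.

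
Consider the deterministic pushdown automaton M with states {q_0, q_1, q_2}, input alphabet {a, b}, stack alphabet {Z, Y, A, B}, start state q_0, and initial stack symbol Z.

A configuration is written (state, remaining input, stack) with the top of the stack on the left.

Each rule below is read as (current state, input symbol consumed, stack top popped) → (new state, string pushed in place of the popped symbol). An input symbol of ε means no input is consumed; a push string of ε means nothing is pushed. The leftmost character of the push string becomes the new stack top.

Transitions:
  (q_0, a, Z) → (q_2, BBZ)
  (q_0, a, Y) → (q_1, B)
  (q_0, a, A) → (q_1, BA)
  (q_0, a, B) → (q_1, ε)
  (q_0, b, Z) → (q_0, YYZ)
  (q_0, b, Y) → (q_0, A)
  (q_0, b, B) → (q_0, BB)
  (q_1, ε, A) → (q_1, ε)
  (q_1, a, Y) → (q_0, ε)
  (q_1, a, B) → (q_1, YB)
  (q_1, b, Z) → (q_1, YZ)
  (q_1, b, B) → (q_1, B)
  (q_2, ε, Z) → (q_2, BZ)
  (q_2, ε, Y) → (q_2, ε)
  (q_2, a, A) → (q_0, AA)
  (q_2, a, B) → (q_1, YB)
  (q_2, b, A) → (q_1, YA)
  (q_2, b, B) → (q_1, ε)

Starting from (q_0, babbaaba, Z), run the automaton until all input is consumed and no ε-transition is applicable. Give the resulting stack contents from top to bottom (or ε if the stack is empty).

BYZ

(q_0, babbaaba, Z) ⊢ (q_0, abbaaba, YYZ) ⊢ (q_1, bbaaba, BYZ) ⊢ (q_1, baaba, BYZ) ⊢ (q_1, aaba, BYZ) ⊢ (q_1, aba, YBYZ) ⊢ (q_0, ba, BYZ) ⊢ (q_0, a, BBYZ) ⊢ (q_1, ε, BYZ)
All input consumed in state q_1 with stack BYZ.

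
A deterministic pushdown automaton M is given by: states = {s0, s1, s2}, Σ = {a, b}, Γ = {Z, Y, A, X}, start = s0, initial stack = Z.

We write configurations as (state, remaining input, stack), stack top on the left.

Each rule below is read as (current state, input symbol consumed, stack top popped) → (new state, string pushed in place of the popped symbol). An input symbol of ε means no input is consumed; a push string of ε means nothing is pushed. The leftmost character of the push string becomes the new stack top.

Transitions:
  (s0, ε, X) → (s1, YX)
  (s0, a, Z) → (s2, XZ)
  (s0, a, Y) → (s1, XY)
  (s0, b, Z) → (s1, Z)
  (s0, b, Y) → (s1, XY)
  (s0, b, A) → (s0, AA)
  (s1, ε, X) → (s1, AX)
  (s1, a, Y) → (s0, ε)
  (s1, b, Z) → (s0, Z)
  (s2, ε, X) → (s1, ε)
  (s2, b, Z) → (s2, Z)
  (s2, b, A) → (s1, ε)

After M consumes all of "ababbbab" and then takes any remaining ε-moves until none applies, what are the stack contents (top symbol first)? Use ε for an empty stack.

Z

(s0, ababbbab, Z) ⊢ (s2, babbbab, XZ) ⊢ (s1, babbbab, Z) ⊢ (s0, abbbab, Z) ⊢ (s2, bbbab, XZ) ⊢ (s1, bbbab, Z) ⊢ (s0, bbab, Z) ⊢ (s1, bab, Z) ⊢ (s0, ab, Z) ⊢ (s2, b, XZ) ⊢ (s1, b, Z) ⊢ (s0, ε, Z)
All input consumed in state s0 with stack Z.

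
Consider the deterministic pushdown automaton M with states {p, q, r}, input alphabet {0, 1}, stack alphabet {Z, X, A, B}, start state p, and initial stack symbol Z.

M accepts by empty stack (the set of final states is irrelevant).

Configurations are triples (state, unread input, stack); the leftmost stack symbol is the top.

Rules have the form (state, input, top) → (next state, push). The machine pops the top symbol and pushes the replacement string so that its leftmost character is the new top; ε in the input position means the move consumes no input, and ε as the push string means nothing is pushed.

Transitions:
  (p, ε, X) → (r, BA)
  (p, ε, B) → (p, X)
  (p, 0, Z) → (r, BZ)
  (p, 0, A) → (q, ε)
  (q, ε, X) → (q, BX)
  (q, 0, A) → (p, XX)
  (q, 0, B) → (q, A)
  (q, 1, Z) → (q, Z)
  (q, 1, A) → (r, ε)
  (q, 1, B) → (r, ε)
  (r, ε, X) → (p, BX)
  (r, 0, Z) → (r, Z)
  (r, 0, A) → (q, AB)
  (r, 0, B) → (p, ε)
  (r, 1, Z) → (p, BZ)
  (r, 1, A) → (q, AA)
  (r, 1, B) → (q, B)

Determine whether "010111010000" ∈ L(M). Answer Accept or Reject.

Reject

(p, 010111010000, Z)
  read 0, top Z: go to r, push BZ → (r, 10111010000, BZ)
  read 1, top B: go to q, push B → (q, 0111010000, BZ)
  read 0, top B: go to q, push A → (q, 111010000, AZ)
  read 1, top A: go to r, push ε → (r, 11010000, Z)
  read 1, top Z: go to p, push BZ → (p, 1010000, BZ)
  ε-move, top B: go to p, push X → (p, 1010000, XZ)
  ε-move, top X: go to r, push BA → (r, 1010000, BAZ)
  read 1, top B: go to q, push B → (q, 010000, BAZ)
  read 0, top B: go to q, push A → (q, 10000, AAZ)
  read 1, top A: go to r, push ε → (r, 0000, AZ)
  read 0, top A: go to q, push AB → (q, 000, ABZ)
  read 0, top A: go to p, push XX → (p, 00, XXBZ)
  ε-move, top X: go to r, push BA → (r, 00, BAXBZ)
  read 0, top B: go to p, push ε → (p, 0, AXBZ)
  read 0, top A: go to q, push ε → (q, ε, XBZ)
  ε-move, top X: go to q, push BX → (q, ε, BXBZ)
All input consumed; stack is BXBZ, not empty, and no further ε-move applies.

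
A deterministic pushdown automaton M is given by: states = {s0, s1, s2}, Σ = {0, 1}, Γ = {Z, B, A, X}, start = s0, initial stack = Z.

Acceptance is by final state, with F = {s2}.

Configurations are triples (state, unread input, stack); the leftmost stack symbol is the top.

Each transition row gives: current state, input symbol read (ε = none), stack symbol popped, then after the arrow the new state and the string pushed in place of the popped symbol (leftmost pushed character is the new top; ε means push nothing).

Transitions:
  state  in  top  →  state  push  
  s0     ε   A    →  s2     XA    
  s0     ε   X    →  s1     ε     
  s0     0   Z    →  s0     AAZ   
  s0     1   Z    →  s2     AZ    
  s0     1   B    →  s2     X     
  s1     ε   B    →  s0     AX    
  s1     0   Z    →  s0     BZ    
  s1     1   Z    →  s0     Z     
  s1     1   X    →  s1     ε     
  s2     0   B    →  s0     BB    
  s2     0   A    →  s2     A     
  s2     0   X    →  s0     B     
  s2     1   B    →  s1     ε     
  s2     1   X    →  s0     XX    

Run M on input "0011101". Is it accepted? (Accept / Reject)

(s0, 0011101, Z)
  read 0, top Z: go to s0, push AAZ → (s0, 011101, AAZ)
  ε-move, top A: go to s2, push XA → (s2, 011101, XAAZ)
  read 0, top X: go to s0, push B → (s0, 11101, BAAZ)
  read 1, top B: go to s2, push X → (s2, 1101, XAAZ)
  read 1, top X: go to s0, push XX → (s0, 101, XXAAZ)
  ε-move, top X: go to s1, push ε → (s1, 101, XAAZ)
  read 1, top X: go to s1, push ε → (s1, 01, AAZ)
No transition applies at (s1, 01, AAZ); input not fully consumed.

Reject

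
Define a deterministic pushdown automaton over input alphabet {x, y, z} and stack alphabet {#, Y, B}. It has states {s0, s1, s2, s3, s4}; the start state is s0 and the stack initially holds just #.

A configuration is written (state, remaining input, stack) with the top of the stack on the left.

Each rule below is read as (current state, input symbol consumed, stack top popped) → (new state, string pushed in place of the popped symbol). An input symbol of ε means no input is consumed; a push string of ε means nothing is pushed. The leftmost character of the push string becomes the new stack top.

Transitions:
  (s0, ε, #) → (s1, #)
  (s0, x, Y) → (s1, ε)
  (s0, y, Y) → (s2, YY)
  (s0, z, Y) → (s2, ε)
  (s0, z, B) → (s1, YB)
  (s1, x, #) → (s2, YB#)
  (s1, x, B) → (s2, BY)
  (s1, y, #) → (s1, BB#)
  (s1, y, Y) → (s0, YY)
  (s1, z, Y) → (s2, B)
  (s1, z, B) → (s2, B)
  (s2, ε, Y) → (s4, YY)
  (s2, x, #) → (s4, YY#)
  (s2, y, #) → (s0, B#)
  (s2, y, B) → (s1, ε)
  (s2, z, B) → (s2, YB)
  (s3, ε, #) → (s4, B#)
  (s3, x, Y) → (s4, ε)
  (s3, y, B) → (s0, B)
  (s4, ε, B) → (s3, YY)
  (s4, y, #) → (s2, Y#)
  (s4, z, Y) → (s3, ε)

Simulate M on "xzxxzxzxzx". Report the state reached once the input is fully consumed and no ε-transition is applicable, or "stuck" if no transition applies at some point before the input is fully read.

(s0, xzxxzxzxzx, #) ⊢ (s1, xzxxzxzxzx, #) ⊢ (s2, zxxzxzxzx, YB#) ⊢ (s4, zxxzxzxzx, YYB#) ⊢ (s3, xxzxzxzx, YB#) ⊢ (s4, xzxzxzx, B#) ⊢ (s3, xzxzxzx, YY#) ⊢ (s4, zxzxzx, Y#) ⊢ (s3, xzxzx, #) ⊢ (s4, xzxzx, B#) ⊢ (s3, xzxzx, YY#) ⊢ (s4, zxzx, Y#) ⊢ (s3, xzx, #) ⊢ (s4, xzx, B#) ⊢ (s3, xzx, YY#) ⊢ (s4, zx, Y#) ⊢ (s3, x, #) ⊢ (s4, x, B#) ⊢ (s3, x, YY#) ⊢ (s4, ε, Y#)
All input consumed; M is in state s4.

s4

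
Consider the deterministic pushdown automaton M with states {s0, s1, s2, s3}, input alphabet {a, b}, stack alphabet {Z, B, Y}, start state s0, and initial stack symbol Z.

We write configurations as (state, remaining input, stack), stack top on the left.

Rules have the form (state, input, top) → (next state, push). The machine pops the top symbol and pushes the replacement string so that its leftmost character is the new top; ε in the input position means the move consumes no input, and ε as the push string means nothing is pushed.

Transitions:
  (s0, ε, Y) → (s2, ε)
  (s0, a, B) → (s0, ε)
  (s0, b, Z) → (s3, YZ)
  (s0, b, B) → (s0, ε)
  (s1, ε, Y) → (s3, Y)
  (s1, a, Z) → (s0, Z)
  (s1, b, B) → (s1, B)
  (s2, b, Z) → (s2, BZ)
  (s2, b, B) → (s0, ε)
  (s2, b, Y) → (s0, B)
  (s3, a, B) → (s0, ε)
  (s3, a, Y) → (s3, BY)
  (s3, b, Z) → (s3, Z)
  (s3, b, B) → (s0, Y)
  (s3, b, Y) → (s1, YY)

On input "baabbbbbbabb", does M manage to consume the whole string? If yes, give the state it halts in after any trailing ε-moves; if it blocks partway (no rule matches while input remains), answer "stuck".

(s0, baabbbbbbabb, Z) ⊢ (s3, aabbbbbbabb, YZ) ⊢ (s3, abbbbbbabb, BYZ) ⊢ (s0, bbbbbbabb, YZ) ⊢ (s2, bbbbbbabb, Z) ⊢ (s2, bbbbbabb, BZ) ⊢ (s0, bbbbabb, Z) ⊢ (s3, bbbabb, YZ) ⊢ (s1, bbabb, YYZ) ⊢ (s3, bbabb, YYZ) ⊢ (s1, babb, YYYZ) ⊢ (s3, babb, YYYZ) ⊢ (s1, abb, YYYYZ) ⊢ (s3, abb, YYYYZ) ⊢ (s3, bb, BYYYYZ) ⊢ (s0, b, YYYYYZ) ⊢ (s2, b, YYYYZ) ⊢ (s0, ε, BYYYZ)
All input consumed; M is in state s0.

s0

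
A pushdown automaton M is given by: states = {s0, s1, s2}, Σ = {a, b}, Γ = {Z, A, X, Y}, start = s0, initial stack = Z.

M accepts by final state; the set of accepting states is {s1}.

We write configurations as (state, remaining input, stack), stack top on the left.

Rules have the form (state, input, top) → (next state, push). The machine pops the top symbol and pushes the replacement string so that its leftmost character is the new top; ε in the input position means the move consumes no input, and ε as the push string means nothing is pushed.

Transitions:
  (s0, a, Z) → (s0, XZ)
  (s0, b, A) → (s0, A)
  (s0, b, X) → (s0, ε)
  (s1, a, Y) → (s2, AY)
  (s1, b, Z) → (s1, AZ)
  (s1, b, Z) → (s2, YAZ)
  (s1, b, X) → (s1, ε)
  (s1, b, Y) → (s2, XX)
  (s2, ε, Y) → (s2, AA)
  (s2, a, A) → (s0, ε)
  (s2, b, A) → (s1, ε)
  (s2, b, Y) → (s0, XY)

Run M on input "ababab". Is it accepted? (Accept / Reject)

No computation consumes all input and reaches a final state.

Reject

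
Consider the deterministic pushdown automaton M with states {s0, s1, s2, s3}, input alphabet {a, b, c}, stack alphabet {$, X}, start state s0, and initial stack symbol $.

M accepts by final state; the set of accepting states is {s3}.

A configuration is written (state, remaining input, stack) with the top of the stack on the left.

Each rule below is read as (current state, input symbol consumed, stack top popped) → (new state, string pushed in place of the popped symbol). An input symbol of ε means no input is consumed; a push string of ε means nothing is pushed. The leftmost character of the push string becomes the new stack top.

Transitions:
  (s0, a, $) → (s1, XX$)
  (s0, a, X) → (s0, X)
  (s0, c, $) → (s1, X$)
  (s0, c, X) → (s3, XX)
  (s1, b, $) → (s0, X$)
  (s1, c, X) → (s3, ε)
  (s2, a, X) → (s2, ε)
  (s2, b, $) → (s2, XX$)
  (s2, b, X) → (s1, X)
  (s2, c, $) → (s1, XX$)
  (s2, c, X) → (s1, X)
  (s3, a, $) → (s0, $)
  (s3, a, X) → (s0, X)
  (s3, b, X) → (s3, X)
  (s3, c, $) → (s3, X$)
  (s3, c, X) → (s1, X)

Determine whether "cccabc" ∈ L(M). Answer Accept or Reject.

Reject

(s0, cccabc, $)
  read c, top $: go to s1, push X$ → (s1, ccabc, X$)
  read c, top X: go to s3, push ε → (s3, cabc, $)
  read c, top $: go to s3, push X$ → (s3, abc, X$)
  read a, top X: go to s0, push X → (s0, bc, X$)
No transition applies at (s0, bc, X$); input not fully consumed.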